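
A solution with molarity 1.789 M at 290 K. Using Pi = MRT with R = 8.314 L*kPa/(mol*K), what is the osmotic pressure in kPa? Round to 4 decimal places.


Osmotic pressure (van't Hoff): Pi = M*R*T.
RT = 8.314 * 290 = 2411.06
Pi = 1.789 * 2411.06
Pi = 4313.38634 kPa, rounded to 4 dp:

4313.3863 kPa


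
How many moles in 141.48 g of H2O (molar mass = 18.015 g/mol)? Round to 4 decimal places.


n = mass / M
n = 141.48 / 18.015
n = 7.85345545 mol, rounded to 4 dp:

7.8535 mol


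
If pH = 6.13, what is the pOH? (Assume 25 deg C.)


At 25 deg C, pH + pOH = 14.
pOH = 14 - pH = 14 - 6.13
pOH = 7.87:

7.87


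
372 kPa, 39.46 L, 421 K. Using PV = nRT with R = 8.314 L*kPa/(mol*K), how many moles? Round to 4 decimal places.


PV = nRT, solve for n = PV / (RT).
PV = 372 * 39.46 = 14679.12
RT = 8.314 * 421 = 3500.194
n = 14679.12 / 3500.194
n = 4.19380183 mol, rounded to 4 dp:

4.1938 mol


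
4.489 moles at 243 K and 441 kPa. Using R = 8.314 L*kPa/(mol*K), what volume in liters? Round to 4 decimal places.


PV = nRT, solve for V = nRT / P.
nRT = 4.489 * 8.314 * 243 = 9069.1357
V = 9069.1357 / 441
V = 20.56493356 L, rounded to 4 dp:

20.5649 L


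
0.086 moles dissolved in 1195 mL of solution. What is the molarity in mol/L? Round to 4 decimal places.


Convert volume to liters: V_L = V_mL / 1000.
V_L = 1195 / 1000 = 1.195 L
M = n / V_L = 0.086 / 1.195
M = 0.07196653 mol/L, rounded to 4 dp:

0.0720 mol/L


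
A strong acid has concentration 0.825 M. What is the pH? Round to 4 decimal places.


A strong acid dissociates completely, so [H+] equals the given concentration.
pH = -log10([H+]) = -log10(0.825)
pH = 0.08354605, rounded to 4 dp:

0.0835


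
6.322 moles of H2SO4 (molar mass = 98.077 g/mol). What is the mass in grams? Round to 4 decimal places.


mass = n * M
mass = 6.322 * 98.077
mass = 620.042794 g, rounded to 4 dp:

620.0428 g


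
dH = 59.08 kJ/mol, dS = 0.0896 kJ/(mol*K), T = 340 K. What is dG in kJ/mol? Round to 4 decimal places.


Gibbs: dG = dH - T*dS (consistent units, dS already in kJ/(mol*K)).
T*dS = 340 * 0.0896 = 30.464
dG = 59.08 - (30.464)
dG = 28.616 kJ/mol, rounded to 4 dp:

28.6160 kJ/mol


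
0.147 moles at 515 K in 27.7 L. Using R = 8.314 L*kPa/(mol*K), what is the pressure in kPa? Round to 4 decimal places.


PV = nRT, solve for P = nRT / V.
nRT = 0.147 * 8.314 * 515 = 629.4114
P = 629.4114 / 27.7
P = 22.72243321 kPa, rounded to 4 dp:

22.7224 kPa


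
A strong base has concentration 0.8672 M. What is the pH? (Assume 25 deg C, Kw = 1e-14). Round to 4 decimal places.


A strong base dissociates completely, so [OH-] equals the given concentration.
pOH = -log10([OH-]) = -log10(0.8672) = 0.061881
pH = 14 - pOH = 14 - 0.061881
pH = 13.938119, rounded to 4 dp:

13.9381


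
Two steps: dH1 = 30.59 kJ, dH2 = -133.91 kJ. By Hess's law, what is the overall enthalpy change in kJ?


Hess's law: enthalpy is a state function, so add the step enthalpies.
dH_total = dH1 + dH2 = 30.59 + (-133.91)
dH_total = -103.32 kJ:

-103.32 kJ


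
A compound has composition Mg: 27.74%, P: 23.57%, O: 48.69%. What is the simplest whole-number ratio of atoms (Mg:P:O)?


Assume 100 g of compound, divide each mass% by atomic mass to get moles, then normalize by the smallest to get a raw atom ratio.
Moles per 100 g: Mg: 27.74/24.305 = 1.1413, P: 23.57/30.974 = 0.761, O: 48.69/15.999 = 3.0433
Raw ratio (divide by min = 0.761): Mg: 1.5, P: 1.0, O: 3.999
Multiply by 2 to clear fractions: Mg: 3.0 ~= 3, P: 2.0 ~= 2, O: 7.999 ~= 8
Reduce by GCD to get the simplest whole-number ratio:

3:2:8


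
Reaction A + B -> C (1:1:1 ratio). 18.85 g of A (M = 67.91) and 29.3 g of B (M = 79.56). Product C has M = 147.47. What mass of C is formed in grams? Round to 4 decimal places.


Find moles of each reactant; the smaller value is the limiting reagent in a 1:1:1 reaction, so moles_C equals moles of the limiter.
n_A = mass_A / M_A = 18.85 / 67.91 = 0.277573 mol
n_B = mass_B / M_B = 29.3 / 79.56 = 0.368276 mol
Limiting reagent: A (smaller), n_limiting = 0.277573 mol
mass_C = n_limiting * M_C = 0.277573 * 147.47
mass_C = 40.93369031 g, rounded to 4 dp:

40.9337 g


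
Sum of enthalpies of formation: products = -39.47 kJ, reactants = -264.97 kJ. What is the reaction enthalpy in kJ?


dH_rxn = sum(dH_f products) - sum(dH_f reactants)
dH_rxn = -39.47 - (-264.97)
dH_rxn = 225.5 kJ:

225.50 kJ


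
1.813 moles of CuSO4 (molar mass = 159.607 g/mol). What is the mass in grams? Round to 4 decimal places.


mass = n * M
mass = 1.813 * 159.607
mass = 289.367491 g, rounded to 4 dp:

289.3675 g


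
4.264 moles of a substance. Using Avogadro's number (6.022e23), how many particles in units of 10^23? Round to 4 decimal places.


N = n * NA, then divide by 1e23 for the requested units.
N / 1e23 = n * 6.022
N / 1e23 = 4.264 * 6.022
N / 1e23 = 25.677808, rounded to 4 dp:

25.6778


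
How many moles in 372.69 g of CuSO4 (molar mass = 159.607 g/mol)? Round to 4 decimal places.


n = mass / M
n = 372.69 / 159.607
n = 2.33504796 mol, rounded to 4 dp:

2.3350 mol


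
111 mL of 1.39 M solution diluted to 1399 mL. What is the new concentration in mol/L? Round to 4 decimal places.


Dilution: M1*V1 = M2*V2, solve for M2.
M2 = M1*V1 / V2
M2 = 1.39 * 111 / 1399
M2 = 154.29 / 1399
M2 = 0.11028592 mol/L, rounded to 4 dp:

0.1103 mol/L


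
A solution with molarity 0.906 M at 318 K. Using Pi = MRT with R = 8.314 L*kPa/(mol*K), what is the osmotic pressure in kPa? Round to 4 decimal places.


Osmotic pressure (van't Hoff): Pi = M*R*T.
RT = 8.314 * 318 = 2643.852
Pi = 0.906 * 2643.852
Pi = 2395.329912 kPa, rounded to 4 dp:

2395.3299 kPa


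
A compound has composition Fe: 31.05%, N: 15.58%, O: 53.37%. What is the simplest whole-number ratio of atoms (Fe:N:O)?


Assume 100 g of compound, divide each mass% by atomic mass to get moles, then normalize by the smallest to get a raw atom ratio.
Moles per 100 g: Fe: 31.05/55.845 = 0.556, N: 15.58/14.007 = 1.1123, O: 53.37/15.999 = 3.3358
Raw ratio (divide by min = 0.556): Fe: 1.0, N: 2.001, O: 6.0
Multiply by 1 to clear fractions: Fe: 1.0 ~= 1, N: 2.001 ~= 2, O: 6.0 ~= 6
Reduce by GCD to get the simplest whole-number ratio:

1:2:6


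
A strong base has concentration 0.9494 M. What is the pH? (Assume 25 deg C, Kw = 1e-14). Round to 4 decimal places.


A strong base dissociates completely, so [OH-] equals the given concentration.
pOH = -log10([OH-]) = -log10(0.9494) = 0.022551
pH = 14 - pOH = 14 - 0.022551
pH = 13.977449, rounded to 4 dp:

13.9774


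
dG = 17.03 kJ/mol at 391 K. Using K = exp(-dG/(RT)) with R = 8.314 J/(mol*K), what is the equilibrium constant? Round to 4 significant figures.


dG is in kJ/mol; multiply by 1000 to match R in J/(mol*K).
RT = 8.314 * 391 = 3250.774 J/mol
exponent = -dG*1000 / (RT) = -(17.03*1000) / 3250.774 = -5.23875237
K = exp(-5.23875237)
K = 0.0053068737, rounded to 4 significant figures:

0.005307


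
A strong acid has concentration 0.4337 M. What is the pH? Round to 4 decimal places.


A strong acid dissociates completely, so [H+] equals the given concentration.
pH = -log10([H+]) = -log10(0.4337)
pH = 0.36281058, rounded to 4 dp:

0.3628


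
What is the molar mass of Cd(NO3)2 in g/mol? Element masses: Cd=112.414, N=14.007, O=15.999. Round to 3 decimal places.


M = sum(count * atomic_mass) over atoms.
M = 1*112.414 + 2*14.007 + 6*15.999
M = 112.414 + 28.014 + 95.994
M = 236.422 g/mol, rounded to 3 dp:

236.422 g/mol


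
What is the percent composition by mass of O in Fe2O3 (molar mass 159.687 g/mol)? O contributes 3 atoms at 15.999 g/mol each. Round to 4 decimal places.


pct = 100 * (n_elem * M_elem) / M_total
mass_contribution = 3 * 15.999 = 47.997 g/mol
pct = 100 * 47.997 / 159.687
pct = 30.05692386 %, rounded to 4 dp:

30.0569 %


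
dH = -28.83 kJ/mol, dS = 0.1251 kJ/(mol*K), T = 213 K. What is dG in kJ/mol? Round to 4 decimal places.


Gibbs: dG = dH - T*dS (consistent units, dS already in kJ/(mol*K)).
T*dS = 213 * 0.1251 = 26.6463
dG = -28.83 - (26.6463)
dG = -55.4763 kJ/mol, rounded to 4 dp:

-55.4763 kJ/mol


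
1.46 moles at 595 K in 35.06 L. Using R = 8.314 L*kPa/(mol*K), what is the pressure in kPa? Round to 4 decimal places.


PV = nRT, solve for P = nRT / V.
nRT = 1.46 * 8.314 * 595 = 7222.3718
P = 7222.3718 / 35.06
P = 206.00033657 kPa, rounded to 4 dp:

206.0003 kPa


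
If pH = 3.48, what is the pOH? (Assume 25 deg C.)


At 25 deg C, pH + pOH = 14.
pOH = 14 - pH = 14 - 3.48
pOH = 10.52:

10.52


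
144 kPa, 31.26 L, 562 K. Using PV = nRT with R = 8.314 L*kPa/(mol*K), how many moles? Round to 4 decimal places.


PV = nRT, solve for n = PV / (RT).
PV = 144 * 31.26 = 4501.44
RT = 8.314 * 562 = 4672.468
n = 4501.44 / 4672.468
n = 0.96339665 mol, rounded to 4 dp:

0.9634 mol


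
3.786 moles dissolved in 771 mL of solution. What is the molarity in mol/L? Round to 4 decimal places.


Convert volume to liters: V_L = V_mL / 1000.
V_L = 771 / 1000 = 0.771 L
M = n / V_L = 3.786 / 0.771
M = 4.91050584 mol/L, rounded to 4 dp:

4.9105 mol/L


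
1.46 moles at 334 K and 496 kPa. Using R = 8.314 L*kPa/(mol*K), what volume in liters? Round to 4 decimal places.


PV = nRT, solve for V = nRT / P.
nRT = 1.46 * 8.314 * 334 = 4054.239
V = 4054.239 / 496
V = 8.17386895 L, rounded to 4 dp:

8.1739 L


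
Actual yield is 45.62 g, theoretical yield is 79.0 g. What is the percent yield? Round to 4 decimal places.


% yield = 100 * actual / theoretical
% yield = 100 * 45.62 / 79.0
% yield = 57.74683544 %, rounded to 4 dp:

57.7468 %


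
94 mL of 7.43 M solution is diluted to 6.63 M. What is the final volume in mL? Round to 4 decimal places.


Dilution: M1*V1 = M2*V2, solve for V2.
V2 = M1*V1 / M2
V2 = 7.43 * 94 / 6.63
V2 = 698.42 / 6.63
V2 = 105.34238311 mL, rounded to 4 dp:

105.3424 mL


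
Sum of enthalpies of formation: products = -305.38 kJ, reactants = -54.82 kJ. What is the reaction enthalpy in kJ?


dH_rxn = sum(dH_f products) - sum(dH_f reactants)
dH_rxn = -305.38 - (-54.82)
dH_rxn = -250.56 kJ:

-250.56 kJ


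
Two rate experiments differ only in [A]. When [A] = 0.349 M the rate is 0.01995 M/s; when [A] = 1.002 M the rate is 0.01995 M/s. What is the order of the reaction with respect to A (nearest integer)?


Rate is proportional to [A]^n, so rate2/rate1 = ([A]2/[A]1)^n. Take logs to solve for n.
rate2/rate1 = 0.01995 / 0.01995 = 1.0
[A]2/[A]1 = 1.002 / 0.349 = 2.8711
n = ln(1.0) / ln(2.8711) = 0.0
Nearest integer order:

0


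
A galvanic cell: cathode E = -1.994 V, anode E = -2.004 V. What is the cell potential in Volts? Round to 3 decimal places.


Standard cell potential: E_cell = E_cathode - E_anode.
E_cell = -1.994 - (-2.004)
E_cell = 0.01 V, rounded to 3 dp:

0.010 V


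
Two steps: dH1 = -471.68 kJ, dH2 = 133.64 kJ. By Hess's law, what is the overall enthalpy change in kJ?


Hess's law: enthalpy is a state function, so add the step enthalpies.
dH_total = dH1 + dH2 = -471.68 + (133.64)
dH_total = -338.04 kJ:

-338.04 kJ


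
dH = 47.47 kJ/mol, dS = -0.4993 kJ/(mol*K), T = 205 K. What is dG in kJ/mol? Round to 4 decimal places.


Gibbs: dG = dH - T*dS (consistent units, dS already in kJ/(mol*K)).
T*dS = 205 * -0.4993 = -102.3565
dG = 47.47 - (-102.3565)
dG = 149.8265 kJ/mol, rounded to 4 dp:

149.8265 kJ/mol


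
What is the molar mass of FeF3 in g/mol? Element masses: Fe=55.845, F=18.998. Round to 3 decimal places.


M = sum(count * atomic_mass) over atoms.
M = 1*55.845 + 3*18.998
M = 55.845 + 56.994
M = 112.839 g/mol, rounded to 3 dp:

112.839 g/mol


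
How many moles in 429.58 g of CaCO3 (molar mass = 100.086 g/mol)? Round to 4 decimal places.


n = mass / M
n = 429.58 / 100.086
n = 4.29210879 mol, rounded to 4 dp:

4.2921 mol


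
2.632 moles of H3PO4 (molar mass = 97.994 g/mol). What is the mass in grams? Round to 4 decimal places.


mass = n * M
mass = 2.632 * 97.994
mass = 257.920208 g, rounded to 4 dp:

257.9202 g


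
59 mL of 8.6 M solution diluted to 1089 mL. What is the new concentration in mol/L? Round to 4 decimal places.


Dilution: M1*V1 = M2*V2, solve for M2.
M2 = M1*V1 / V2
M2 = 8.6 * 59 / 1089
M2 = 507.4 / 1089
M2 = 0.46593205 mol/L, rounded to 4 dp:

0.4659 mol/L


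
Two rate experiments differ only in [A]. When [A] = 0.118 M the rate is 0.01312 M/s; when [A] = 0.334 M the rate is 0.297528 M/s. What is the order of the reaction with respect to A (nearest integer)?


Rate is proportional to [A]^n, so rate2/rate1 = ([A]2/[A]1)^n. Take logs to solve for n.
rate2/rate1 = 0.297528 / 0.01312 = 22.6774
[A]2/[A]1 = 0.334 / 0.118 = 2.8305
n = ln(22.6774) / ln(2.8305) = 3.0
Nearest integer order:

3


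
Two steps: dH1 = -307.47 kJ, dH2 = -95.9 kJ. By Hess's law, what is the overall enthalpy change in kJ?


Hess's law: enthalpy is a state function, so add the step enthalpies.
dH_total = dH1 + dH2 = -307.47 + (-95.9)
dH_total = -403.37 kJ:

-403.37 kJ


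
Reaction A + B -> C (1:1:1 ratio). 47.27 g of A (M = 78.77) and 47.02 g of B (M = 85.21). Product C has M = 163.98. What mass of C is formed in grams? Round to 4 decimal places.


Find moles of each reactant; the smaller value is the limiting reagent in a 1:1:1 reaction, so moles_C equals moles of the limiter.
n_A = mass_A / M_A = 47.27 / 78.77 = 0.600102 mol
n_B = mass_B / M_B = 47.02 / 85.21 = 0.551813 mol
Limiting reagent: B (smaller), n_limiting = 0.551813 mol
mass_C = n_limiting * M_C = 0.551813 * 163.98
mass_C = 90.48629574 g, rounded to 4 dp:

90.4863 g


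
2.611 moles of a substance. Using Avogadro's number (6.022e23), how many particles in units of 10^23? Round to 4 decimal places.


N = n * NA, then divide by 1e23 for the requested units.
N / 1e23 = n * 6.022
N / 1e23 = 2.611 * 6.022
N / 1e23 = 15.723442, rounded to 4 dp:

15.7234


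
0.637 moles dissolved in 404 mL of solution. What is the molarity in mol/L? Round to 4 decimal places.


Convert volume to liters: V_L = V_mL / 1000.
V_L = 404 / 1000 = 0.404 L
M = n / V_L = 0.637 / 0.404
M = 1.57673267 mol/L, rounded to 4 dp:

1.5767 mol/L


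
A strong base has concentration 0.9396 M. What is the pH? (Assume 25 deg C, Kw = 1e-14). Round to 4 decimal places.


A strong base dissociates completely, so [OH-] equals the given concentration.
pOH = -log10([OH-]) = -log10(0.9396) = 0.027057
pH = 14 - pOH = 14 - 0.027057
pH = 13.972943, rounded to 4 dp:

13.9729


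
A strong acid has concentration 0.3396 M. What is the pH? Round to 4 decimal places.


A strong acid dissociates completely, so [H+] equals the given concentration.
pH = -log10([H+]) = -log10(0.3396)
pH = 0.46903232, rounded to 4 dp:

0.4690


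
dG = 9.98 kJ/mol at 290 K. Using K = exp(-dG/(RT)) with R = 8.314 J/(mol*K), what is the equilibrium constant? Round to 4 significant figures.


dG is in kJ/mol; multiply by 1000 to match R in J/(mol*K).
RT = 8.314 * 290 = 2411.06 J/mol
exponent = -dG*1000 / (RT) = -(9.98*1000) / 2411.06 = -4.13925825
K = exp(-4.13925825)
K = 0.015934667, rounded to 4 significant figures:

0.01593


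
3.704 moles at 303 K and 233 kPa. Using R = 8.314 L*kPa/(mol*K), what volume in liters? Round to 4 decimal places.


PV = nRT, solve for V = nRT / P.
nRT = 3.704 * 8.314 * 303 = 9330.902
V = 9330.902 / 233
V = 40.0467897 L, rounded to 4 dp:

40.0468 L


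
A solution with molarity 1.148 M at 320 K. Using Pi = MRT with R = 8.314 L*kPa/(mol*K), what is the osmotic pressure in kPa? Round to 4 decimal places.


Osmotic pressure (van't Hoff): Pi = M*R*T.
RT = 8.314 * 320 = 2660.48
Pi = 1.148 * 2660.48
Pi = 3054.23104 kPa, rounded to 4 dp:

3054.2310 kPa


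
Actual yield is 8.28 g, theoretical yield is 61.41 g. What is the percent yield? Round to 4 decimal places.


% yield = 100 * actual / theoretical
% yield = 100 * 8.28 / 61.41
% yield = 13.48314607 %, rounded to 4 dp:

13.4831 %


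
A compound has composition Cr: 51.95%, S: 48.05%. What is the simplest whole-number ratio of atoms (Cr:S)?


Assume 100 g of compound, divide each mass% by atomic mass to get moles, then normalize by the smallest to get a raw atom ratio.
Moles per 100 g: Cr: 51.95/51.996 = 0.9991, S: 48.05/32.065 = 1.4985
Raw ratio (divide by min = 0.9991): Cr: 1.0, S: 1.5
Multiply by 2 to clear fractions: Cr: 2.0 ~= 2, S: 3.0 ~= 3
Reduce by GCD to get the simplest whole-number ratio:

2:3


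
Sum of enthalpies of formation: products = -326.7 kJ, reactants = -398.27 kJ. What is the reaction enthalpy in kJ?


dH_rxn = sum(dH_f products) - sum(dH_f reactants)
dH_rxn = -326.7 - (-398.27)
dH_rxn = 71.57 kJ:

71.57 kJ


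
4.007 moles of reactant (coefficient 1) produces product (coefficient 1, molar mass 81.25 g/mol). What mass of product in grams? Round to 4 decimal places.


Use the coefficient ratio to convert reactant moles to product moles, then multiply by the product's molar mass.
moles_P = moles_R * (coeff_P / coeff_R) = 4.007 * (1/1) = 4.007
mass_P = moles_P * M_P = 4.007 * 81.25
mass_P = 325.56875 g, rounded to 4 dp:

325.5688 g


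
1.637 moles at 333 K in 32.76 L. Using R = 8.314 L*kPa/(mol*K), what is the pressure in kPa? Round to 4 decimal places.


PV = nRT, solve for P = nRT / V.
nRT = 1.637 * 8.314 * 333 = 4532.136
P = 4532.136 / 32.76
P = 138.34358974 kPa, rounded to 4 dp:

138.3436 kPa


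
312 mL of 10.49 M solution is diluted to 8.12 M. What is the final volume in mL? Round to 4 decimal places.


Dilution: M1*V1 = M2*V2, solve for V2.
V2 = M1*V1 / M2
V2 = 10.49 * 312 / 8.12
V2 = 3272.88 / 8.12
V2 = 403.06403941 mL, rounded to 4 dp:

403.0640 mL


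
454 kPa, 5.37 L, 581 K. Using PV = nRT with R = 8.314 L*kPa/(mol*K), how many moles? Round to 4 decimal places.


PV = nRT, solve for n = PV / (RT).
PV = 454 * 5.37 = 2437.98
RT = 8.314 * 581 = 4830.434
n = 2437.98 / 4830.434
n = 0.50471241 mol, rounded to 4 dp:

0.5047 mol


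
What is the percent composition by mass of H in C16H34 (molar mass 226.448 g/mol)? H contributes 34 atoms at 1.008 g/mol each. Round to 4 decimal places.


pct = 100 * (n_elem * M_elem) / M_total
mass_contribution = 34 * 1.008 = 34.272 g/mol
pct = 100 * 34.272 / 226.448
pct = 15.13460044 %, rounded to 4 dp:

15.1346 %


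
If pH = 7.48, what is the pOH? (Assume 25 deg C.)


At 25 deg C, pH + pOH = 14.
pOH = 14 - pH = 14 - 7.48
pOH = 6.52:

6.52


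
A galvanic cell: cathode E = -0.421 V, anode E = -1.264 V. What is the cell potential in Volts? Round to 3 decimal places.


Standard cell potential: E_cell = E_cathode - E_anode.
E_cell = -0.421 - (-1.264)
E_cell = 0.843 V, rounded to 3 dp:

0.843 V


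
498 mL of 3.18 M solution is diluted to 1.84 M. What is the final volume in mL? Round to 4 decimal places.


Dilution: M1*V1 = M2*V2, solve for V2.
V2 = M1*V1 / M2
V2 = 3.18 * 498 / 1.84
V2 = 1583.64 / 1.84
V2 = 860.67391304 mL, rounded to 4 dp:

860.6739 mL


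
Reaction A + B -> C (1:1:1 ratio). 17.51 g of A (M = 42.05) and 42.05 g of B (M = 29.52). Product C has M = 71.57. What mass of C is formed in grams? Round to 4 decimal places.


Find moles of each reactant; the smaller value is the limiting reagent in a 1:1:1 reaction, so moles_C equals moles of the limiter.
n_A = mass_A / M_A = 17.51 / 42.05 = 0.416409 mol
n_B = mass_B / M_B = 42.05 / 29.52 = 1.424458 mol
Limiting reagent: A (smaller), n_limiting = 0.416409 mol
mass_C = n_limiting * M_C = 0.416409 * 71.57
mass_C = 29.80239213 g, rounded to 4 dp:

29.8024 g


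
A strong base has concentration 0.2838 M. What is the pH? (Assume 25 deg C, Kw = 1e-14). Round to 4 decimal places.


A strong base dissociates completely, so [OH-] equals the given concentration.
pOH = -log10([OH-]) = -log10(0.2838) = 0.546988
pH = 14 - pOH = 14 - 0.546988
pH = 13.453012, rounded to 4 dp:

13.4530


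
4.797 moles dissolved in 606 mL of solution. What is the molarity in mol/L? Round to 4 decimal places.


Convert volume to liters: V_L = V_mL / 1000.
V_L = 606 / 1000 = 0.606 L
M = n / V_L = 4.797 / 0.606
M = 7.91584158 mol/L, rounded to 4 dp:

7.9158 mol/L


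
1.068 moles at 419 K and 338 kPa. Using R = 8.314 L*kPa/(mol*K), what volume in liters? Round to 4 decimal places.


PV = nRT, solve for V = nRT / P.
nRT = 1.068 * 8.314 * 419 = 3720.4485
V = 3720.4485 / 338
V = 11.00724408 L, rounded to 4 dp:

11.0072 L


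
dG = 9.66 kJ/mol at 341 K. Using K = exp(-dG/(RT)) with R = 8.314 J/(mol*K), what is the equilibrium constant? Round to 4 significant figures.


dG is in kJ/mol; multiply by 1000 to match R in J/(mol*K).
RT = 8.314 * 341 = 2835.074 J/mol
exponent = -dG*1000 / (RT) = -(9.66*1000) / 2835.074 = -3.40731847
K = exp(-3.40731847)
K = 0.03312992, rounded to 4 significant figures:

0.03313


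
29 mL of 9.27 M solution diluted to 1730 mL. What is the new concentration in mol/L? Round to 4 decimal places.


Dilution: M1*V1 = M2*V2, solve for M2.
M2 = M1*V1 / V2
M2 = 9.27 * 29 / 1730
M2 = 268.83 / 1730
M2 = 0.15539306 mol/L, rounded to 4 dp:

0.1554 mol/L


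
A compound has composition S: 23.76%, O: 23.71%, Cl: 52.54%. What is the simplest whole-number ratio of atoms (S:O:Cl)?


Assume 100 g of compound, divide each mass% by atomic mass to get moles, then normalize by the smallest to get a raw atom ratio.
Moles per 100 g: S: 23.76/32.065 = 0.741, O: 23.71/15.999 = 1.482, Cl: 52.54/35.453 = 1.482
Raw ratio (divide by min = 0.741): S: 1.0, O: 2.0, Cl: 2.0
Multiply by 1 to clear fractions: S: 1.0 ~= 1, O: 2.0 ~= 2, Cl: 2.0 ~= 2
Reduce by GCD to get the simplest whole-number ratio:

1:2:2


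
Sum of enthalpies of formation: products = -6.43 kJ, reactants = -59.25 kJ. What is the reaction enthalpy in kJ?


dH_rxn = sum(dH_f products) - sum(dH_f reactants)
dH_rxn = -6.43 - (-59.25)
dH_rxn = 52.82 kJ:

52.82 kJ


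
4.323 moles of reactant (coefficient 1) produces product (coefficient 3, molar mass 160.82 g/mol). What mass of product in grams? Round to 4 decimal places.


Use the coefficient ratio to convert reactant moles to product moles, then multiply by the product's molar mass.
moles_P = moles_R * (coeff_P / coeff_R) = 4.323 * (3/1) = 12.969
mass_P = moles_P * M_P = 12.969 * 160.82
mass_P = 2085.67458 g, rounded to 4 dp:

2085.6746 g


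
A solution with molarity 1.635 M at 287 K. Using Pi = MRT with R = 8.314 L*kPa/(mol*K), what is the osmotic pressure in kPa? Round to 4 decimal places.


Osmotic pressure (van't Hoff): Pi = M*R*T.
RT = 8.314 * 287 = 2386.118
Pi = 1.635 * 2386.118
Pi = 3901.30293 kPa, rounded to 4 dp:

3901.3029 kPa


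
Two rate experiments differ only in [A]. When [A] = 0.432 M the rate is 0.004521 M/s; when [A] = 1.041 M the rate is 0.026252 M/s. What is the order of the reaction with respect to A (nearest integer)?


Rate is proportional to [A]^n, so rate2/rate1 = ([A]2/[A]1)^n. Take logs to solve for n.
rate2/rate1 = 0.026252 / 0.004521 = 5.8067
[A]2/[A]1 = 1.041 / 0.432 = 2.4097
n = ln(5.8067) / ln(2.4097) = 2.0
Nearest integer order:

2


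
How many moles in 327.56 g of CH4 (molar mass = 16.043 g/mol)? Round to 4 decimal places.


n = mass / M
n = 327.56 / 16.043
n = 20.41762763 mol, rounded to 4 dp:

20.4176 mol


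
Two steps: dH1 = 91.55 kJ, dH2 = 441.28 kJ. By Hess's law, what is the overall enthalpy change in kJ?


Hess's law: enthalpy is a state function, so add the step enthalpies.
dH_total = dH1 + dH2 = 91.55 + (441.28)
dH_total = 532.83 kJ:

532.83 kJ


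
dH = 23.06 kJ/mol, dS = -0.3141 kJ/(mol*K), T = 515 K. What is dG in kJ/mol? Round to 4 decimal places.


Gibbs: dG = dH - T*dS (consistent units, dS already in kJ/(mol*K)).
T*dS = 515 * -0.3141 = -161.7615
dG = 23.06 - (-161.7615)
dG = 184.8215 kJ/mol, rounded to 4 dp:

184.8215 kJ/mol


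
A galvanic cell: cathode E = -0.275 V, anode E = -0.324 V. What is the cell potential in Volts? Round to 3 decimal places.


Standard cell potential: E_cell = E_cathode - E_anode.
E_cell = -0.275 - (-0.324)
E_cell = 0.049 V, rounded to 3 dp:

0.049 V


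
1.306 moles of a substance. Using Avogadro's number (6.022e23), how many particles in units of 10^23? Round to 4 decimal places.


N = n * NA, then divide by 1e23 for the requested units.
N / 1e23 = n * 6.022
N / 1e23 = 1.306 * 6.022
N / 1e23 = 7.864732, rounded to 4 dp:

7.8647


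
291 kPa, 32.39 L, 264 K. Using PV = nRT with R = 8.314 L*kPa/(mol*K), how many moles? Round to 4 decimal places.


PV = nRT, solve for n = PV / (RT).
PV = 291 * 32.39 = 9425.49
RT = 8.314 * 264 = 2194.896
n = 9425.49 / 2194.896
n = 4.29427636 mol, rounded to 4 dp:

4.2943 mol


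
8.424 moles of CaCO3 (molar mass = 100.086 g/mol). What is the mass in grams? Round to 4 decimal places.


mass = n * M
mass = 8.424 * 100.086
mass = 843.124464 g, rounded to 4 dp:

843.1245 g


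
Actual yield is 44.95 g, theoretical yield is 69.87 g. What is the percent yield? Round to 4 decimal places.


% yield = 100 * actual / theoretical
% yield = 100 * 44.95 / 69.87
% yield = 64.3337627 %, rounded to 4 dp:

64.3338 %


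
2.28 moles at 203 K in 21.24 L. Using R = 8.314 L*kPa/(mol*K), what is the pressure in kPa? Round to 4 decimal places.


PV = nRT, solve for P = nRT / V.
nRT = 2.28 * 8.314 * 203 = 3848.0518
P = 3848.0518 / 21.24
P = 181.17004708 kPa, rounded to 4 dp:

181.1700 kPa


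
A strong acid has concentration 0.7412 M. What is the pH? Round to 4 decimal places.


A strong acid dissociates completely, so [H+] equals the given concentration.
pH = -log10([H+]) = -log10(0.7412)
pH = 0.13006459, rounded to 4 dp:

0.1301


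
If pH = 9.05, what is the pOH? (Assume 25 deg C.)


At 25 deg C, pH + pOH = 14.
pOH = 14 - pH = 14 - 9.05
pOH = 4.95:

4.95


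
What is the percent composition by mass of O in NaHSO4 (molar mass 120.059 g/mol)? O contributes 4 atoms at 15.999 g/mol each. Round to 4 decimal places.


pct = 100 * (n_elem * M_elem) / M_total
mass_contribution = 4 * 15.999 = 63.996 g/mol
pct = 100 * 63.996 / 120.059
pct = 53.3037923 %, rounded to 4 dp:

53.3038 %


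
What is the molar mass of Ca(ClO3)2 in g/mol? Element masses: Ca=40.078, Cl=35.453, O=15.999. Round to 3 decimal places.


M = sum(count * atomic_mass) over atoms.
M = 1*40.078 + 2*35.453 + 6*15.999
M = 40.078 + 70.906 + 95.994
M = 206.978 g/mol, rounded to 3 dp:

206.978 g/mol


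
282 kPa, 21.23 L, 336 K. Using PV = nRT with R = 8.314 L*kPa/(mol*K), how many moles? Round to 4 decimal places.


PV = nRT, solve for n = PV / (RT).
PV = 282 * 21.23 = 5986.86
RT = 8.314 * 336 = 2793.504
n = 5986.86 / 2793.504
n = 2.14313636 mol, rounded to 4 dp:

2.1431 mol


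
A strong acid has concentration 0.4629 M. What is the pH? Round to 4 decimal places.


A strong acid dissociates completely, so [H+] equals the given concentration.
pH = -log10([H+]) = -log10(0.4629)
pH = 0.33451282, rounded to 4 dp:

0.3345


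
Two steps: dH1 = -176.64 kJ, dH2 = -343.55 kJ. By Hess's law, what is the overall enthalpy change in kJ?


Hess's law: enthalpy is a state function, so add the step enthalpies.
dH_total = dH1 + dH2 = -176.64 + (-343.55)
dH_total = -520.19 kJ:

-520.19 kJ


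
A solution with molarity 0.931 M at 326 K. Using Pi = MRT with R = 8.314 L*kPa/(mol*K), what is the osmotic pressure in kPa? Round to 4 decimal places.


Osmotic pressure (van't Hoff): Pi = M*R*T.
RT = 8.314 * 326 = 2710.364
Pi = 0.931 * 2710.364
Pi = 2523.348884 kPa, rounded to 4 dp:

2523.3489 kPa


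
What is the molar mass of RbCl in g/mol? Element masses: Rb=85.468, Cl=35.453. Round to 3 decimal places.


M = sum(count * atomic_mass) over atoms.
M = 1*85.468 + 1*35.453
M = 85.468 + 35.453
M = 120.921 g/mol, rounded to 3 dp:

120.921 g/mol


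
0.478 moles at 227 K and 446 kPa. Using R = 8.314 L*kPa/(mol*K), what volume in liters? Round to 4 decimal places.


PV = nRT, solve for V = nRT / P.
nRT = 0.478 * 8.314 * 227 = 902.1189
V = 902.1189 / 446
V = 2.02268812 L, rounded to 4 dp:

2.0227 L


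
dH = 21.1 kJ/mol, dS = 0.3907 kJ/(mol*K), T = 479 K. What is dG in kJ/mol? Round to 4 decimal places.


Gibbs: dG = dH - T*dS (consistent units, dS already in kJ/(mol*K)).
T*dS = 479 * 0.3907 = 187.1453
dG = 21.1 - (187.1453)
dG = -166.0453 kJ/mol, rounded to 4 dp:

-166.0453 kJ/mol


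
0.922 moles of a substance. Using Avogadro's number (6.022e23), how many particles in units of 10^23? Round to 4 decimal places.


N = n * NA, then divide by 1e23 for the requested units.
N / 1e23 = n * 6.022
N / 1e23 = 0.922 * 6.022
N / 1e23 = 5.552284, rounded to 4 dp:

5.5523


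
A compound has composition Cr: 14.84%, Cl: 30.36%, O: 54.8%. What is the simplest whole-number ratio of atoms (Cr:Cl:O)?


Assume 100 g of compound, divide each mass% by atomic mass to get moles, then normalize by the smallest to get a raw atom ratio.
Moles per 100 g: Cr: 14.84/51.996 = 0.2854, Cl: 30.36/35.453 = 0.8563, O: 54.8/15.999 = 3.4252
Raw ratio (divide by min = 0.2854): Cr: 1.0, Cl: 3.0, O: 12.001
Multiply by 1 to clear fractions: Cr: 1.0 ~= 1, Cl: 3.0 ~= 3, O: 12.001 ~= 12
Reduce by GCD to get the simplest whole-number ratio:

1:3:12


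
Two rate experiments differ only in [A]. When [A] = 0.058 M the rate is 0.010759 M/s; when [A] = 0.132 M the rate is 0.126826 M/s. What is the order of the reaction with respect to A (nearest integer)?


Rate is proportional to [A]^n, so rate2/rate1 = ([A]2/[A]1)^n. Take logs to solve for n.
rate2/rate1 = 0.126826 / 0.010759 = 11.7879
[A]2/[A]1 = 0.132 / 0.058 = 2.2759
n = ln(11.7879) / ln(2.2759) = 3.0
Nearest integer order:

3


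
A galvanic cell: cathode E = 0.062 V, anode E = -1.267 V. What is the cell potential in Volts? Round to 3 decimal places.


Standard cell potential: E_cell = E_cathode - E_anode.
E_cell = 0.062 - (-1.267)
E_cell = 1.329 V, rounded to 3 dp:

1.329 V


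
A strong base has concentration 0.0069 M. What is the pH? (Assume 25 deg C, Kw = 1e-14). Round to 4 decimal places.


A strong base dissociates completely, so [OH-] equals the given concentration.
pOH = -log10([OH-]) = -log10(0.0069) = 2.161151
pH = 14 - pOH = 14 - 2.161151
pH = 11.838849, rounded to 4 dp:

11.8388


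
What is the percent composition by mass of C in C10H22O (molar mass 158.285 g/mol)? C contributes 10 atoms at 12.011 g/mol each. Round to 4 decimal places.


pct = 100 * (n_elem * M_elem) / M_total
mass_contribution = 10 * 12.011 = 120.11 g/mol
pct = 100 * 120.11 / 158.285
pct = 75.88211138 %, rounded to 4 dp:

75.8821 %


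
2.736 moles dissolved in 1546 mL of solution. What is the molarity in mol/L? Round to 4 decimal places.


Convert volume to liters: V_L = V_mL / 1000.
V_L = 1546 / 1000 = 1.546 L
M = n / V_L = 2.736 / 1.546
M = 1.76972833 mol/L, rounded to 4 dp:

1.7697 mol/L


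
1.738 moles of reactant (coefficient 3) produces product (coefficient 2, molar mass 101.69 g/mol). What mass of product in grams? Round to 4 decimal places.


Use the coefficient ratio to convert reactant moles to product moles, then multiply by the product's molar mass.
moles_P = moles_R * (coeff_P / coeff_R) = 1.738 * (2/3) = 1.158667
mass_P = moles_P * M_P = 1.158667 * 101.69
mass_P = 117.82484723 g, rounded to 4 dp:

117.8248 g


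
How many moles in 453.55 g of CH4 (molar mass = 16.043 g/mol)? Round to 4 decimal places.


n = mass / M
n = 453.55 / 16.043
n = 28.27089696 mol, rounded to 4 dp:

28.2709 mol


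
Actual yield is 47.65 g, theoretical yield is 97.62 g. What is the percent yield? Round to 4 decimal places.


% yield = 100 * actual / theoretical
% yield = 100 * 47.65 / 97.62
% yield = 48.81171891 %, rounded to 4 dp:

48.8117 %


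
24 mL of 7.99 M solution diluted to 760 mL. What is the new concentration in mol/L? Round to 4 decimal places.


Dilution: M1*V1 = M2*V2, solve for M2.
M2 = M1*V1 / V2
M2 = 7.99 * 24 / 760
M2 = 191.76 / 760
M2 = 0.25231579 mol/L, rounded to 4 dp:

0.2523 mol/L


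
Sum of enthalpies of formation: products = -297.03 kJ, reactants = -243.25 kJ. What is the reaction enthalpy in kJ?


dH_rxn = sum(dH_f products) - sum(dH_f reactants)
dH_rxn = -297.03 - (-243.25)
dH_rxn = -53.78 kJ:

-53.78 kJ


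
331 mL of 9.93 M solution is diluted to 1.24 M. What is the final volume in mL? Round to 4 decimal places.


Dilution: M1*V1 = M2*V2, solve for V2.
V2 = M1*V1 / M2
V2 = 9.93 * 331 / 1.24
V2 = 3286.83 / 1.24
V2 = 2650.66935484 mL, rounded to 4 dp:

2650.6694 mL


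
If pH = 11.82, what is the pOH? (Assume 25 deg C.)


At 25 deg C, pH + pOH = 14.
pOH = 14 - pH = 14 - 11.82
pOH = 2.18:

2.18


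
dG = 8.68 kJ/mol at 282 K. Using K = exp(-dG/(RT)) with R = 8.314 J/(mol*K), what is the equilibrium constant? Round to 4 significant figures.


dG is in kJ/mol; multiply by 1000 to match R in J/(mol*K).
RT = 8.314 * 282 = 2344.548 J/mol
exponent = -dG*1000 / (RT) = -(8.68*1000) / 2344.548 = -3.70220614
K = exp(-3.70220614)
K = 0.024669043, rounded to 4 significant figures:

0.02467


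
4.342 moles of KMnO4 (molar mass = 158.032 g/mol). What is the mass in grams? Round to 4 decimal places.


mass = n * M
mass = 4.342 * 158.032
mass = 686.174944 g, rounded to 4 dp:

686.1749 g


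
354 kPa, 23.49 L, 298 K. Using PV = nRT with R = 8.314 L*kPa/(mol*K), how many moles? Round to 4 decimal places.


PV = nRT, solve for n = PV / (RT).
PV = 354 * 23.49 = 8315.46
RT = 8.314 * 298 = 2477.572
n = 8315.46 / 2477.572
n = 3.35629398 mol, rounded to 4 dp:

3.3563 mol


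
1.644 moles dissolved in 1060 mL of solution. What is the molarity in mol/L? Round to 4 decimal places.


Convert volume to liters: V_L = V_mL / 1000.
V_L = 1060 / 1000 = 1.06 L
M = n / V_L = 1.644 / 1.06
M = 1.5509434 mol/L, rounded to 4 dp:

1.5509 mol/L


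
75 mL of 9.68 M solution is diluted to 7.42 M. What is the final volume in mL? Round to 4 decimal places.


Dilution: M1*V1 = M2*V2, solve for V2.
V2 = M1*V1 / M2
V2 = 9.68 * 75 / 7.42
V2 = 726.0 / 7.42
V2 = 97.84366577 mL, rounded to 4 dp:

97.8437 mL


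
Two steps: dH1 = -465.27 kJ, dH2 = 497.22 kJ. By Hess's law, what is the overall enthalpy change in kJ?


Hess's law: enthalpy is a state function, so add the step enthalpies.
dH_total = dH1 + dH2 = -465.27 + (497.22)
dH_total = 31.95 kJ:

31.95 kJ


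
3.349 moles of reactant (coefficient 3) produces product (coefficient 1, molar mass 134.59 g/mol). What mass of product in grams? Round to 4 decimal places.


Use the coefficient ratio to convert reactant moles to product moles, then multiply by the product's molar mass.
moles_P = moles_R * (coeff_P / coeff_R) = 3.349 * (1/3) = 1.116333
mass_P = moles_P * M_P = 1.116333 * 134.59
mass_P = 150.24725847 g, rounded to 4 dp:

150.2473 g


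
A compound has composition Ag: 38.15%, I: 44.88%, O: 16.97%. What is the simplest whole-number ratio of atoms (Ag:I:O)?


Assume 100 g of compound, divide each mass% by atomic mass to get moles, then normalize by the smallest to get a raw atom ratio.
Moles per 100 g: Ag: 38.15/107.868 = 0.3537, I: 44.88/126.904 = 0.3537, O: 16.97/15.999 = 1.0607
Raw ratio (divide by min = 0.3537): Ag: 1.0, I: 1.0, O: 2.999
Multiply by 1 to clear fractions: Ag: 1.0 ~= 1, I: 1.0 ~= 1, O: 2.999 ~= 3
Reduce by GCD to get the simplest whole-number ratio:

1:1:3


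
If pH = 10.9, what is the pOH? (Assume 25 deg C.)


At 25 deg C, pH + pOH = 14.
pOH = 14 - pH = 14 - 10.9
pOH = 3.1:

3.10


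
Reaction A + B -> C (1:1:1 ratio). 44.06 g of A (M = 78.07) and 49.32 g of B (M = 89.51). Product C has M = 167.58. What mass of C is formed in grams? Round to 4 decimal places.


Find moles of each reactant; the smaller value is the limiting reagent in a 1:1:1 reaction, so moles_C equals moles of the limiter.
n_A = mass_A / M_A = 44.06 / 78.07 = 0.564365 mol
n_B = mass_B / M_B = 49.32 / 89.51 = 0.551 mol
Limiting reagent: B (smaller), n_limiting = 0.551 mol
mass_C = n_limiting * M_C = 0.551 * 167.58
mass_C = 92.33658 g, rounded to 4 dp:

92.3366 g


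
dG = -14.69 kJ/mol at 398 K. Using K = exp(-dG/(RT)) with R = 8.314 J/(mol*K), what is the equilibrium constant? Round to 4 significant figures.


dG is in kJ/mol; multiply by 1000 to match R in J/(mol*K).
RT = 8.314 * 398 = 3308.972 J/mol
exponent = -dG*1000 / (RT) = -(-14.69*1000) / 3308.972 = 4.43944524
K = exp(4.43944524)
K = 84.727925, rounded to 4 significant figures:

84.73


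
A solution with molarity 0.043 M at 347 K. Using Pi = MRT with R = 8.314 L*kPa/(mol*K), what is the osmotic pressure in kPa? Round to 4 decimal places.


Osmotic pressure (van't Hoff): Pi = M*R*T.
RT = 8.314 * 347 = 2884.958
Pi = 0.043 * 2884.958
Pi = 124.053194 kPa, rounded to 4 dp:

124.0532 kPa


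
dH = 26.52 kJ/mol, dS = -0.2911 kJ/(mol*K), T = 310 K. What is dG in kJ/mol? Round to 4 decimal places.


Gibbs: dG = dH - T*dS (consistent units, dS already in kJ/(mol*K)).
T*dS = 310 * -0.2911 = -90.241
dG = 26.52 - (-90.241)
dG = 116.761 kJ/mol, rounded to 4 dp:

116.7610 kJ/mol


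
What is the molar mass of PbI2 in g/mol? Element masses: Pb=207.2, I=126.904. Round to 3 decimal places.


M = sum(count * atomic_mass) over atoms.
M = 1*207.2 + 2*126.904
M = 207.2 + 253.808
M = 461.008 g/mol, rounded to 3 dp:

461.008 g/mol


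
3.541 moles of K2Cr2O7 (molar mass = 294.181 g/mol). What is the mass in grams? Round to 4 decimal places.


mass = n * M
mass = 3.541 * 294.181
mass = 1041.694921 g, rounded to 4 dp:

1041.6949 g


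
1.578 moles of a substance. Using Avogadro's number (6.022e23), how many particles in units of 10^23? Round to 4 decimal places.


N = n * NA, then divide by 1e23 for the requested units.
N / 1e23 = n * 6.022
N / 1e23 = 1.578 * 6.022
N / 1e23 = 9.502716, rounded to 4 dp:

9.5027


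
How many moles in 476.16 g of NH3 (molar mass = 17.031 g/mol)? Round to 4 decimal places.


n = mass / M
n = 476.16 / 17.031
n = 27.95842875 mol, rounded to 4 dp:

27.9584 mol


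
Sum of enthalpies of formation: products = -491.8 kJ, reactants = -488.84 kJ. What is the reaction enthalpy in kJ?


dH_rxn = sum(dH_f products) - sum(dH_f reactants)
dH_rxn = -491.8 - (-488.84)
dH_rxn = -2.96 kJ:

-2.96 kJ


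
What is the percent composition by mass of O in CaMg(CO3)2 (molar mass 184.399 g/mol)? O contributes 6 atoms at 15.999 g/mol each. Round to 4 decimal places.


pct = 100 * (n_elem * M_elem) / M_total
mass_contribution = 6 * 15.999 = 95.994 g/mol
pct = 100 * 95.994 / 184.399
pct = 52.05776604 %, rounded to 4 dp:

52.0578 %


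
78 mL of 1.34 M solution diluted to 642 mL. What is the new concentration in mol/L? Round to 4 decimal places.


Dilution: M1*V1 = M2*V2, solve for M2.
M2 = M1*V1 / V2
M2 = 1.34 * 78 / 642
M2 = 104.52 / 642
M2 = 0.16280374 mol/L, rounded to 4 dp:

0.1628 mol/L


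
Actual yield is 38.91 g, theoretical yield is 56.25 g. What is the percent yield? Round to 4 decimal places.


% yield = 100 * actual / theoretical
% yield = 100 * 38.91 / 56.25
% yield = 69.17333333 %, rounded to 4 dp:

69.1733 %


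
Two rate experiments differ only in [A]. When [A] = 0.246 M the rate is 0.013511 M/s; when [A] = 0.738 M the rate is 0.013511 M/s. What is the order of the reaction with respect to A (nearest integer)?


Rate is proportional to [A]^n, so rate2/rate1 = ([A]2/[A]1)^n. Take logs to solve for n.
rate2/rate1 = 0.013511 / 0.013511 = 1.0
[A]2/[A]1 = 0.738 / 0.246 = 3.0
n = ln(1.0) / ln(3.0) = 0.0
Nearest integer order:

0


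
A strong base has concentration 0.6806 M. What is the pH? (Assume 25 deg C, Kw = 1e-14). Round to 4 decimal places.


A strong base dissociates completely, so [OH-] equals the given concentration.
pOH = -log10([OH-]) = -log10(0.6806) = 0.167108
pH = 14 - pOH = 14 - 0.167108
pH = 13.832892, rounded to 4 dp:

13.8329


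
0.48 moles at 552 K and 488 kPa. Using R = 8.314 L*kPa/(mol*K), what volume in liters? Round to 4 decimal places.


PV = nRT, solve for V = nRT / P.
nRT = 0.48 * 8.314 * 552 = 2202.8774
V = 2202.8774 / 488
V = 4.51409303 L, rounded to 4 dp:

4.5141 L


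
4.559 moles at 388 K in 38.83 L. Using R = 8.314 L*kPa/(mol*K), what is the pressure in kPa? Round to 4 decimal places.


PV = nRT, solve for P = nRT / V.
nRT = 4.559 * 8.314 * 388 = 14706.5681
P = 14706.5681 / 38.83
P = 378.74241823 kPa, rounded to 4 dp:

378.7424 kPa
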